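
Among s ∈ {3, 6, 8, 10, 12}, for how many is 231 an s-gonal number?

2

s = 3: P(3, 21) = 231. ✓
s = 6: P(6, 11) = 231. ✓
s = 8: P(8, 9) = 225 and P(8, 10) = 280; 231 is not s-gonal.
s = 10: P(10, 7) = 175 and P(10, 8) = 232; 231 is not s-gonal.
s = 12: P(12, 7) = 217 and P(12, 8) = 288; 231 is not s-gonal.
Hits: s ∈ {3, 6} → 2.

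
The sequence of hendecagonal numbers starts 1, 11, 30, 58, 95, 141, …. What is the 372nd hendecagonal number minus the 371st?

Consecutive hendecagonal numbers differ by 9n − 8: here 9·372 − 8 = 3340.

3340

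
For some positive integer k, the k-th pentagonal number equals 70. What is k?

7

Set n(3n−1)/2 = 70, giving 3n² − n − 140 = 0.
The discriminant is 1 + 24·70 = 1681, and √1681 = 41.
So n = (1 + 41) / 6 = 42/6 = 7.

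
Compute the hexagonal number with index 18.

The 18th hexagonal number is n(2n−1) with n = 18.
18·(2·18 − 1) = 18·35 = 630.

630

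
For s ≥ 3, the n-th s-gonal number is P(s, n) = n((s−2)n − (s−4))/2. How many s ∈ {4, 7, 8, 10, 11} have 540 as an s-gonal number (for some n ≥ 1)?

2

s = 4: P(4, 23) = 529 and P(4, 24) = 576; 540 is not s-gonal.
s = 7: P(7, 15) = 540. ✓
s = 8: P(8, 13) = 481 and P(8, 14) = 560; 540 is not s-gonal.
s = 10: P(10, 12) = 540. ✓
s = 11: P(11, 11) = 506 and P(11, 12) = 606; 540 is not s-gonal.
Hits: s ∈ {7, 10} → 2.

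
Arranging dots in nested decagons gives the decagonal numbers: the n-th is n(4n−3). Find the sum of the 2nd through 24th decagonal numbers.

Σ i(4i−3) = 4Σi² − 3Σi over i = 2..24.
Σi = 300 − 1 = 299 and Σi² = 4900 − 1 = 4899.
4·4899 − 3·299 = 18699.

18699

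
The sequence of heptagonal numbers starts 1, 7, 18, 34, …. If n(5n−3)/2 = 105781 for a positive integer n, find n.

Set n(5n−3)/2 = 105781, giving 5n² − 3n − 211562 = 0.
The discriminant is 9 + 40·105781 = 4231249, and √4231249 = 2057.
So n = (3 + 2057) / 10 = 2060/10 = 206.

206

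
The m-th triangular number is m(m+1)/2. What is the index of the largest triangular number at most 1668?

Solve n(n+1)/2 ≤ 1668 for integer n.
n = 57 gives 1653 ≤ 1668, while n = 58 gives 1711 > 1668; so the answer is index 57.

57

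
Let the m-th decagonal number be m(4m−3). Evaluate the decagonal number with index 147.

85995

147·(4·147 − 3) = 147·585 = 85995.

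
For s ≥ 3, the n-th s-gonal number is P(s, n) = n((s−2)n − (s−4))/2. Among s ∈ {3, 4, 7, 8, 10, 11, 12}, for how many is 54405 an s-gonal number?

2

s = 3: P(3, 329) = 54285 and P(3, 330) = 54615; 54405 is not s-gonal.
s = 4: P(4, 233) = 54289 and P(4, 234) = 54756; 54405 is not s-gonal.
s = 7: P(7, 147) = 53802 and P(7, 148) = 54538; 54405 is not s-gonal.
s = 8: P(8, 135) = 54405. ✓
s = 10: P(10, 117) = 54405. ✓
s = 11: P(11, 110) = 54065 and P(11, 111) = 55056; 54405 is not s-gonal.
s = 12: P(12, 104) = 53664 and P(12, 105) = 54705; 54405 is not s-gonal.
Hits: s ∈ {8, 10} → 2.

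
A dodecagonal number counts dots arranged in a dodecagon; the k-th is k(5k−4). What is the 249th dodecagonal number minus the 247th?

249·(5·249 − 4) = 309009 and 247·(5·247 − 4) = 304057.
Difference: 309009 − 304057 = 4952.

4952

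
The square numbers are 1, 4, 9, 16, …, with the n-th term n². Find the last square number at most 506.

484

Solve n² ≤ 506 for integer n.
n = 22 gives 484 ≤ 506, while n = 23 gives 529 > 506; so the answer is 484.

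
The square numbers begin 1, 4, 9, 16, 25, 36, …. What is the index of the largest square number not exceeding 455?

21

Solve n² ≤ 455 for integer n.
n = 21 gives 441 ≤ 455, while n = 22 gives 484 > 455; so the answer is index 21.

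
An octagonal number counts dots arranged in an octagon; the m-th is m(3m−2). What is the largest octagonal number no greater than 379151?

Solve n(3n−2) ≤ 379151 for integer n.
n = 355 gives 377365 ≤ 379151, while n = 356 gives 379496 > 379151; so the answer is 377365.

377365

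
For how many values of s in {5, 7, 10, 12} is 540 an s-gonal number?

s = 5: P(5, 19) = 532 and P(5, 20) = 590; 540 is not s-gonal.
s = 7: P(7, 15) = 540. ✓
s = 10: P(10, 12) = 540. ✓
s = 12: P(12, 10) = 460 and P(12, 11) = 561; 540 is not s-gonal.
Hits: s ∈ {7, 10} → 2.

2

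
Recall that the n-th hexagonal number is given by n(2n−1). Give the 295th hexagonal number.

173755

The 295th hexagonal number is n(2n−1) with n = 295.
295·(2·295 − 1) = 295·589 = 173755.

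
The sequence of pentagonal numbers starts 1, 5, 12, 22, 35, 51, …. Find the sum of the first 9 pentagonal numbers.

405

Σ i(3i−1)/2 = (3Σi² − Σi) / 2 over i = 1..9.
Σi = 45 and Σi² = 285.
(3·285 − 1·45) / 2 = 810/2 = 405.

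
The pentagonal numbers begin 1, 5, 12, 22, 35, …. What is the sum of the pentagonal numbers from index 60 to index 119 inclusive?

Σ i(3i−1)/2 = (3Σi² − Σi) / 2 over i = 60..119.
Σi = 7140 − 1770 = 5370 and Σi² = 568820 − 70210 = 498610.
(3·498610 − 1·5370) / 2 = 1490460/2 = 745230.

745230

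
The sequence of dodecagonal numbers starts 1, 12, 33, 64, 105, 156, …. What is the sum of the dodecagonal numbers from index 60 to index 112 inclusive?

Σ i(5i−4) = 5Σi² − 4Σi over i = 60..112.
Σi = 6328 − 1770 = 4558 and Σi² = 474600 − 70210 = 404390.
5·404390 − 4·4558 = 2003718.

2003718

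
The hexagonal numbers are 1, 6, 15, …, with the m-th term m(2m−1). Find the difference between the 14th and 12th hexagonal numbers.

102

14·(2·14 − 1) = 378 and 12·(2·12 − 1) = 276.
Difference: 378 − 276 = 102.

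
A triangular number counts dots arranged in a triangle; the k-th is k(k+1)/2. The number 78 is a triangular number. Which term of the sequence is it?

Set n(n+1)/2 = 78, giving n² + n − 156 = 0.
The discriminant is 1 + 8·78 = 625, and √625 = 25.
So n = (-1 + 25) / 2 = 24/2 = 12.

12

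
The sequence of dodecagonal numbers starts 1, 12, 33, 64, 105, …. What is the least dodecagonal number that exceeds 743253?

Solve n(5n−4) > 743253 for integer n.
The largest n with value ≤ 743253 is 385 (since 739585 ≤ 743253 < 743436), so the first above is n = 386, value 743436.

743436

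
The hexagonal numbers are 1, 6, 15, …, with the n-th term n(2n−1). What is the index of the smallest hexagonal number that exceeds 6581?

58

Solve n(2n−1) > 6581 for integer n.
The largest n with value ≤ 6581 is 57 (since 6441 ≤ 6581 < 6670), so the first above is n = 58, value 6670.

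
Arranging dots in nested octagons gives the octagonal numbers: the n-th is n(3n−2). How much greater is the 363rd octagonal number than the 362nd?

Consecutive octagonal numbers differ by 6n − 5: here 6·363 − 5 = 2173.

2173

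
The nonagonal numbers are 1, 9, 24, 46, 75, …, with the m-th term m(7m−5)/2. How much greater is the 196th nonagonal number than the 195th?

Consecutive nonagonal numbers differ by 7n − 6: here 7·196 − 6 = 1366.

1366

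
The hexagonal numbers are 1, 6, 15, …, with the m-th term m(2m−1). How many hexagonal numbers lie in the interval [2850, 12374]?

The n-th hexagonal number is n(2n−1).
Smallest index with value ≥ 2850: n = 38 (giving 2850).
Largest index with value ≤ 12374: n = 78 (giving 12090).
Indices 38 through 78: 41 terms.

41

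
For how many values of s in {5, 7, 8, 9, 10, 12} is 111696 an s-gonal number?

s = 5: P(5, 273) = 111657 and P(5, 274) = 112477; 111696 is not s-gonal.
s = 7: P(7, 211) = 110986 and P(7, 212) = 112042; 111696 is not s-gonal.
s = 8: P(8, 193) = 111361 and P(8, 194) = 112520; 111696 is not s-gonal.
s = 9: P(9, 179) = 111696. ✓
s = 10: P(10, 167) = 111055 and P(10, 168) = 112392; 111696 is not s-gonal.
s = 12: P(12, 149) = 110409 and P(12, 150) = 111900; 111696 is not s-gonal.
Hits: s ∈ {9} → 1.

1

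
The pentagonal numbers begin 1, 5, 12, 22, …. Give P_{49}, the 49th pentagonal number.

The 49th pentagonal number is n(3n−1)/2 with n = 49.
49·(3·49 − 1)/2 = 49·146/2 = 49·73 = 3577.

3577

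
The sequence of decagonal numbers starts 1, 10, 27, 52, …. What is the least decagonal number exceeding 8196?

Solve n(4n−3) > 8196 for integer n.
The largest n with value ≤ 8196 is 45 (since 7965 ≤ 8196 < 8326), so the first above is n = 46, value 8326.

8326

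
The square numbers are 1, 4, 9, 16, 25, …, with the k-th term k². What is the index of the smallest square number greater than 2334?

49

Solve n² > 2334 for integer n.
The largest n with value ≤ 2334 is 48 (since 2304 ≤ 2334 < 2401), so the first above is n = 49, value 2401.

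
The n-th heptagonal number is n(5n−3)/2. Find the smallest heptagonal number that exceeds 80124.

80730

Solve n(5n−3)/2 > 80124 for integer n.
The largest n with value ≤ 80124 is 179 (since 79834 ≤ 80124 < 80730), so the first above is n = 180, value 80730.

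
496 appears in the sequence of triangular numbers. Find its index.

31

Set n(n+1)/2 = 496, giving n² + n − 992 = 0.
The discriminant is 1 + 8·496 = 3969, and √3969 = 63.
So n = (-1 + 63) / 2 = 62/2 = 31.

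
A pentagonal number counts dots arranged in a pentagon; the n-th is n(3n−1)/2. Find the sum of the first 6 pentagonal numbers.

Σ i(3i−1)/2 = (3Σi² − Σi) / 2 over i = 1..6.
Σi = 21 and Σi² = 91.
(3·91 − 1·21) / 2 = 252/2 = 126.

126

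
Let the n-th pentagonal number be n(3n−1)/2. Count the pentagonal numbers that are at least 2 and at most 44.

The n-th pentagonal number is n(3n−1)/2.
Smallest index with value ≥ 2: n = 2 (giving 5).
Largest index with value ≤ 44: n = 5 (giving 35).
Indices 2 through 5: 4 terms.

4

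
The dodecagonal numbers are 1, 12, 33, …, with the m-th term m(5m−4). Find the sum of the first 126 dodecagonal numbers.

Σ i(5i−4) = 5Σi² − 4Σi over i = 1..126.
Σi = 8001 and Σi² = 674751.
5·674751 − 4·8001 = 3341751.

3341751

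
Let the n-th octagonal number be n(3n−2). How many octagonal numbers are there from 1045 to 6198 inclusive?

The n-th octagonal number is n(3n−2).
Smallest index with value ≥ 1045: n = 19 (giving 1045).
Largest index with value ≤ 6198: n = 45 (giving 5985).
Indices 19 through 45: 27 terms.

27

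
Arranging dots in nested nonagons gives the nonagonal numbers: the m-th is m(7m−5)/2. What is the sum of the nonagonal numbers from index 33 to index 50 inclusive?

Σ i(7i−5)/2 = (7Σi² − 5Σi) / 2 over i = 33..50.
Σi = 1275 − 528 = 747 and Σi² = 42925 − 11440 = 31485.
(7·31485 − 5·747) / 2 = 216660/2 = 108330.

108330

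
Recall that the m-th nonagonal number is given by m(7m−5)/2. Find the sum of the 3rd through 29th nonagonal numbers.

28845

Σ i(7i−5)/2 = (7Σi² − 5Σi) / 2 over i = 3..29.
Σi = 435 − 3 = 432 and Σi² = 8555 − 5 = 8550.
(7·8550 − 5·432) / 2 = 57690/2 = 28845.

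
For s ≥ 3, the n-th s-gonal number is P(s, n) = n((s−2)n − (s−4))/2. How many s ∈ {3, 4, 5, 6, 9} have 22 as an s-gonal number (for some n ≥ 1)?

s = 3: P(3, 6) = 21 and P(3, 7) = 28; 22 is not s-gonal.
s = 4: P(4, 4) = 16 and P(4, 5) = 25; 22 is not s-gonal.
s = 5: P(5, 4) = 22. ✓
s = 6: P(6, 3) = 15 and P(6, 4) = 28; 22 is not s-gonal.
s = 9: P(9, 2) = 9 and P(9, 3) = 24; 22 is not s-gonal.
Hits: s ∈ {5} → 1.

1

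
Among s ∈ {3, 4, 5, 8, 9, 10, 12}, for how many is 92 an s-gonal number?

s = 3: P(3, 13) = 91 and P(3, 14) = 105; 92 is not s-gonal.
s = 4: P(4, 9) = 81 and P(4, 10) = 100; 92 is not s-gonal.
s = 5: P(5, 8) = 92. ✓
s = 8: P(8, 5) = 65 and P(8, 6) = 96; 92 is not s-gonal.
s = 9: P(9, 5) = 75 and P(9, 6) = 111; 92 is not s-gonal.
s = 10: P(10, 5) = 85 and P(10, 6) = 126; 92 is not s-gonal.
s = 12: P(12, 4) = 64 and P(12, 5) = 105; 92 is not s-gonal.
Hits: s ∈ {5} → 1.

1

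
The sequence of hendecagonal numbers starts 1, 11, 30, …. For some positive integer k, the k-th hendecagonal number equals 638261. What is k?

377

Set n(9n−7)/2 = 638261, giving 9n² − 7n − 1276522 = 0.
The discriminant is 49 + 72·638261 = 45954841, and √45954841 = 6779.
So n = (7 + 6779) / 18 = 6786/18 = 377.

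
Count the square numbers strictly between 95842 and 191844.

The n-th square number is n².
Smallest index with value > 95842: n = 310 (giving 96100).
Largest index with value < 191844: n = 437 (giving 190969).
Indices 310 through 437: 128 terms.

128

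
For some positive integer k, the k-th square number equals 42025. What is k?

We need n² = 42025, so n = √42025 = 205.
Check: 205² = 42025. ✓

205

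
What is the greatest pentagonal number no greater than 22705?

Solve n(3n−1)/2 ≤ 22705 for integer n.
n = 123 gives 22632 ≤ 22705, while n = 124 gives 23002 > 22705; so the answer is 22632.

22632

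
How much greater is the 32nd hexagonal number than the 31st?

Consecutive hexagonal numbers differ by 4n − 3: here 4·32 − 3 = 125.

125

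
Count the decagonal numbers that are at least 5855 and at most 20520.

The n-th decagonal number is n(4n−3).
Smallest index with value ≥ 5855: n = 39 (giving 5967).
Largest index with value ≤ 20520: n = 72 (giving 20520).
Indices 39 through 72: 34 terms.

34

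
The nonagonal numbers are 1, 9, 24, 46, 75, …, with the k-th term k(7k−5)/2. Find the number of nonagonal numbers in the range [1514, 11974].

The n-th nonagonal number is n(7n−5)/2.
Smallest index with value ≥ 1514: n = 22 (giving 1639).
Largest index with value ≤ 11974: n = 58 (giving 11629).
Indices 22 through 58: 37 terms.

37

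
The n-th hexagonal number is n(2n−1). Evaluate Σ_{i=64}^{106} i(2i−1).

Σ i(2i−1) = 2Σi² − Σi over i = 64..106.
Σi = 5671 − 2016 = 3655 and Σi² = 402641 − 85344 = 317297.
2·317297 − 1·3655 = 630939.

630939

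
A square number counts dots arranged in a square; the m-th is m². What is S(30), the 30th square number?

900

30² = 900.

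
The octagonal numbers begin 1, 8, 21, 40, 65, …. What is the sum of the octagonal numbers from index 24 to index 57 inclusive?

174369

Σ i(3i−2) = 3Σi² − 2Σi over i = 24..57.
Σi = 1653 − 276 = 1377 and Σi² = 63365 − 4324 = 59041.
3·59041 − 2·1377 = 174369.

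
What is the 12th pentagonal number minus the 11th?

34

Consecutive pentagonal numbers differ by 3n − 2: here 3·12 − 2 = 34.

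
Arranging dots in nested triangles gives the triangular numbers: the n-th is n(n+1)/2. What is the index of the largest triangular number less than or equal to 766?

Solve n(n+1)/2 ≤ 766 for integer n.
n = 38 gives 741 ≤ 766, while n = 39 gives 780 > 766; so the answer is index 38.

38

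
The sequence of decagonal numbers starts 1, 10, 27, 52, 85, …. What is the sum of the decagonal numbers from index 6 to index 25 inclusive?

Σ i(4i−3) = 4Σi² − 3Σi over i = 6..25.
Σi = 325 − 15 = 310 and Σi² = 5525 − 55 = 5470.
4·5470 − 3·310 = 20950.

20950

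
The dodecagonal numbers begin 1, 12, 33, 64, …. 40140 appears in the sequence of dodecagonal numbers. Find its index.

90

Set n(5n−4) = 40140, giving 5n² − 4n − 40140 = 0.
The discriminant is 16 + 20·40140 = 802816, and √802816 = 896.
So n = (4 + 896) / 10 = 900/10 = 90.
Check: 90·(5·90 − 4) = 40140. ✓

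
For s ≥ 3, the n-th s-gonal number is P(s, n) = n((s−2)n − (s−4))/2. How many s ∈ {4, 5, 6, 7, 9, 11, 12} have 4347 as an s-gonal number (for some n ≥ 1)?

2

s = 4: P(4, 65) = 4225 and P(4, 66) = 4356; 4347 is not s-gonal.
s = 5: P(5, 54) = 4347. ✓
s = 6: P(6, 46) = 4186 and P(6, 47) = 4371; 4347 is not s-gonal.
s = 7: P(7, 42) = 4347. ✓
s = 9: P(9, 35) = 4200 and P(9, 36) = 4446; 4347 is not s-gonal.
s = 11: P(11, 31) = 4216 and P(11, 32) = 4496; 4347 is not s-gonal.
s = 12: P(12, 29) = 4089 and P(12, 30) = 4380; 4347 is not s-gonal.
Hits: s ∈ {5, 7} → 2.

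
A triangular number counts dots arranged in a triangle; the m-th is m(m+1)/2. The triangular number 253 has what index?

22

Set n(n+1)/2 = 253, giving n² + n − 506 = 0.
The discriminant is 1 + 8·253 = 2025, and √2025 = 45.
So n = (-1 + 45) / 2 = 44/2 = 22.
Check: 22·23/2 = 253. ✓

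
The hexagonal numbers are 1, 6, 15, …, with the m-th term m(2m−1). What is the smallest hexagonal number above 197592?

198135

Solve n(2n−1) > 197592 for integer n.
The largest n with value ≤ 197592 is 314 (since 196878 ≤ 197592 < 198135), so the first above is n = 315, value 198135.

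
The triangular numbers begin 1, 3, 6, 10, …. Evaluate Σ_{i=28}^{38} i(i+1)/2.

6226

Σ i(i+1)/2 = (Σi² + Σi) / 2 over i = 28..38.
Σi = 741 − 378 = 363 and Σi² = 19019 − 6930 = 12089.
(1·12089 + 1·363) / 2 = 12452/2 = 6226.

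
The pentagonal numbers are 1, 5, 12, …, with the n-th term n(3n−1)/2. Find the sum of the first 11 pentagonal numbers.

726

Σ i(3i−1)/2 = (3Σi² − Σi) / 2 over i = 1..11.
Σi = 66 and Σi² = 506.
(3·506 − 1·66) / 2 = 1452/2 = 726.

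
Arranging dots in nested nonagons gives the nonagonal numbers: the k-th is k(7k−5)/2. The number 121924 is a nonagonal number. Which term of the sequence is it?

Set n(7n−5)/2 = 121924, giving 7n² − 5n − 243848 = 0.
The discriminant is 25 + 56·121924 = 6827769, and √6827769 = 2613.
So n = (5 + 2613) / 14 = 2618/14 = 187.

187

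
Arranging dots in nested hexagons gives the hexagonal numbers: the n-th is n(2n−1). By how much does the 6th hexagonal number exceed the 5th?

21

Consecutive hexagonal numbers differ by 4n − 3: here 4·6 − 3 = 21.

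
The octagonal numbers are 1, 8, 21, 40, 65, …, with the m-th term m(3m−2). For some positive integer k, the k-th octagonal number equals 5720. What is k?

Set n(3n−2) = 5720, giving 3n² − 2n − 5720 = 0.
So n = (2 + 262) / 6 = 264/6 = 44.
Check: 44·(3·44 − 2) = 5720. ✓

44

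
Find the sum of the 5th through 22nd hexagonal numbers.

7287

Σ i(2i−1) = 2Σi² − Σi over i = 5..22.
Σi = 253 − 10 = 243 and Σi² = 3795 − 30 = 3765.
2·3765 − 1·243 = 7287.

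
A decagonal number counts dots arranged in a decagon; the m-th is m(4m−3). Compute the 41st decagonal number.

6601

The 41st decagonal number is n(4n−3) with n = 41.
41·(4·41 − 3) = 41·161 = 6601.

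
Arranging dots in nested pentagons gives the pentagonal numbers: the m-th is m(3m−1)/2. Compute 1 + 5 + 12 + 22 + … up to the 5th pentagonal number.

75

Σ i(3i−1)/2 = (3Σi² − Σi) / 2 over i = 1..5.
Σi = 15 and Σi² = 55.
(3·55 − 1·15) / 2 = 150/2 = 75.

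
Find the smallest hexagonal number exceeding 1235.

1326

Solve n(2n−1) > 1235 for integer n.
The largest n with value ≤ 1235 is 25 (since 1225 ≤ 1235 < 1326), so the first above is n = 26, value 1326.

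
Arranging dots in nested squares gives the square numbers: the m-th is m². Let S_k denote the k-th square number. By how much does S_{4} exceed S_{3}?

7

n² − (n−1)² = 2n − 1, so 4² − 3² = 2·4 − 1 = 7.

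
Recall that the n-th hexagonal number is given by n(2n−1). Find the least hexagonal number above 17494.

Solve n(2n−1) > 17494 for integer n.
The largest n with value ≤ 17494 is 93 (since 17205 ≤ 17494 < 17578), so the first above is n = 94, value 17578.

17578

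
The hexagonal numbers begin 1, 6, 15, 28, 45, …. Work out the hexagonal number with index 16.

496

The 16th hexagonal number is n(2n−1) with n = 16.
16·(2·16 − 1) = 16·31 = 496.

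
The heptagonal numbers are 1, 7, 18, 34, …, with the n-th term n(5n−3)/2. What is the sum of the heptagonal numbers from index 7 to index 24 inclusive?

Σ i(5i−3)/2 = (5Σi² − 3Σi) / 2 over i = 7..24.
Σi = 300 − 21 = 279 and Σi² = 4900 − 91 = 4809.
(5·4809 − 3·279) / 2 = 23208/2 = 11604.

11604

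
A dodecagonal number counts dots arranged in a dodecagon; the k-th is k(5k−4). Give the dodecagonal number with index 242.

The 242nd dodecagonal number is n(5n−4) with n = 242.
242·(5·242 − 4) = 242·1206 = 291852.

291852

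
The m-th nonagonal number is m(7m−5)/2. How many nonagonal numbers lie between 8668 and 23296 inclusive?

The n-th nonagonal number is n(7n−5)/2.
Smallest index with value ≥ 8668: n = 51 (giving 8976).
Largest index with value ≤ 23296: n = 81 (giving 22761).
Indices 51 through 81: 31 terms.

31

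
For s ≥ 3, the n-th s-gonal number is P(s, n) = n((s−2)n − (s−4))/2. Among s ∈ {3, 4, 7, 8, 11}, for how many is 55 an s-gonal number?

2

s = 3: P(3, 10) = 55. ✓
s = 4: P(4, 7) = 49 and P(4, 8) = 64; 55 is not s-gonal.
s = 7: P(7, 5) = 55. ✓
s = 8: P(8, 4) = 40 and P(8, 5) = 65; 55 is not s-gonal.
s = 11: P(11, 3) = 30 and P(11, 4) = 58; 55 is not s-gonal.
Hits: s ∈ {3, 7} → 2.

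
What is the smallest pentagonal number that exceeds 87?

Solve n(3n−1)/2 > 87 for integer n.
The largest n with value ≤ 87 is 7 (since 70 ≤ 87 < 92), so the first above is n = 8, value 92.

92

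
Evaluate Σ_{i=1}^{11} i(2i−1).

946

Σ i(2i−1) = 2Σi² − Σi over i = 1..11.
Σi = 66 and Σi² = 506.
2·506 − 1·66 = 946.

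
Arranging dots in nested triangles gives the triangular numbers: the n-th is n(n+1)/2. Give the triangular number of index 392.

77028

The 392nd triangular number is n(n+1)/2 with n = 392.
392·393/2 = 154056/2 = 77028.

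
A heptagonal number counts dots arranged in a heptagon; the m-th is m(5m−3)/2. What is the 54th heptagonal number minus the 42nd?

54·(5·54 − 3)/2 = 7209 and 42·(5·42 − 3)/2 = 4347.
Difference: 7209 − 4347 = 2862.

2862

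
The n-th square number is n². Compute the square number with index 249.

62001

249² = 62001.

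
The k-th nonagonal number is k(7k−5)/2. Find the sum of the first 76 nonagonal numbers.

514976

Σ i(7i−5)/2 = (7Σi² − 5Σi) / 2 over i = 1..76.
Σi = 2926 and Σi² = 149226.
(7·149226 − 5·2926) / 2 = 1029952/2 = 514976.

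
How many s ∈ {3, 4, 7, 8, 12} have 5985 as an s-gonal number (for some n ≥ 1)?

s = 3: P(3, 108) = 5886 and P(3, 109) = 5995; 5985 is not s-gonal.
s = 4: P(4, 77) = 5929 and P(4, 78) = 6084; 5985 is not s-gonal.
s = 7: P(7, 49) = 5929 and P(7, 50) = 6175; 5985 is not s-gonal.
s = 8: P(8, 45) = 5985. ✓
s = 12: P(12, 35) = 5985. ✓
Hits: s ∈ {8, 12} → 2.

2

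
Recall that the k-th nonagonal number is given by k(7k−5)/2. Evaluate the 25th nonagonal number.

2125

The 25th nonagonal number is n(7n−5)/2 with n = 25.
25·(7·25 − 5)/2 = 25·170/2 = 25·85 = 2125.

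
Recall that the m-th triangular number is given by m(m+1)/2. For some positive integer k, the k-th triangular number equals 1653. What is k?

Set n(n+1)/2 = 1653, giving n² + n − 3306 = 0.
The discriminant is 1 + 8·1653 = 13225, and √13225 = 115.
So n = (-1 + 115) / 2 = 114/2 = 57.
Check: 57·58/2 = 1653. ✓

57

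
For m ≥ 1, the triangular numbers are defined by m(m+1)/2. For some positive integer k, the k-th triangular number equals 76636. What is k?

391

Set n(n+1)/2 = 76636, giving n² + n − 153272 = 0.
The discriminant is 1 + 8·76636 = 613089, and √613089 = 783.
So n = (-1 + 783) / 2 = 782/2 = 391.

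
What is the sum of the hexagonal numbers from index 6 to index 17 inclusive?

Σ i(2i−1) = 2Σi² − Σi over i = 6..17.
Σi = 153 − 15 = 138 and Σi² = 1785 − 55 = 1730.
2·1730 − 1·138 = 3322.

3322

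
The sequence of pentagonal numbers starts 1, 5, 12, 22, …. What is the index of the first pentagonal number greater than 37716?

Solve n(3n−1)/2 > 37716 for integer n.
The largest n with value ≤ 37716 is 158 (since 37367 ≤ 37716 < 37842), so the first above is n = 159, value 37842.

159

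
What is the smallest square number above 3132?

Solve n² > 3132 for integer n.
The largest n with value ≤ 3132 is 55 (since 3025 ≤ 3132 < 3136), so the first above is n = 56, value 3136.

3136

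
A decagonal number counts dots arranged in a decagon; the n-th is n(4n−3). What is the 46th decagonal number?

8326

The 46th decagonal number is n(4n−3) with n = 46.
46·(4·46 − 3) = 46·181 = 8326.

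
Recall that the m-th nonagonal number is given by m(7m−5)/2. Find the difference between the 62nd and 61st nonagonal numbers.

428

Consecutive nonagonal numbers differ by 7n − 6: here 7·62 − 6 = 428.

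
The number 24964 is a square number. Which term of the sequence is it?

158

We need n² = 24964, so n = √24964 = 158.
Check: 158² = 24964. ✓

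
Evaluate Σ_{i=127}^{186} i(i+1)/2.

748460

Σ i(i+1)/2 = (Σi² + Σi) / 2 over i = 127..186.
Σi = 17391 − 8001 = 9390 and Σi² = 2162281 − 674751 = 1487530.
(1·1487530 + 1·9390) / 2 = 1496920/2 = 748460.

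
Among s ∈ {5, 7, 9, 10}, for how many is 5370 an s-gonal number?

s = 5: P(5, 60) = 5370. ✓
s = 7: P(7, 46) = 5221 and P(7, 47) = 5452; 5370 is not s-gonal.
s = 9: P(9, 39) = 5226 and P(9, 40) = 5500; 5370 is not s-gonal.
s = 10: P(10, 37) = 5365 and P(10, 38) = 5662; 5370 is not s-gonal.
Hits: s ∈ {5} → 1.

1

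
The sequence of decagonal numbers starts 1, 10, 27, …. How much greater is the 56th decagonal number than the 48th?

3304

56·(4·56 − 3) = 12376 and 48·(4·48 − 3) = 9072.
Difference: 12376 − 9072 = 3304.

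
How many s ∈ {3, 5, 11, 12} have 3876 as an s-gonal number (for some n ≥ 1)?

s = 3: P(3, 87) = 3828 and P(3, 88) = 3916; 3876 is not s-gonal.
s = 5: P(5, 51) = 3876. ✓
s = 11: P(11, 29) = 3683 and P(11, 30) = 3945; 3876 is not s-gonal.
s = 12: P(12, 28) = 3808 and P(12, 29) = 4089; 3876 is not s-gonal.
Hits: s ∈ {5} → 1.

1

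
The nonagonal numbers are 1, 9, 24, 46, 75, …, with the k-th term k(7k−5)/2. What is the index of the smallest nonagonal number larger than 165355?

Solve n(7n−5)/2 > 165355 for integer n.
The largest n with value ≤ 165355 is 217 (since 164269 ≤ 165355 < 165789), so the first above is n = 218, value 165789.

218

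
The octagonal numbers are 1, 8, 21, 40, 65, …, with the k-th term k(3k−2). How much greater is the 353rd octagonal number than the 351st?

353·(3·353 − 2) = 373121 and 351·(3·351 − 2) = 368901.
Difference: 373121 − 368901 = 4220.

4220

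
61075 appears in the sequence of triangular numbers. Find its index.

Set n(n+1)/2 = 61075, giving n² + n − 122150 = 0.
The discriminant is 1 + 8·61075 = 488601, and √488601 = 699.
So n = (-1 + 699) / 2 = 698/2 = 349.
Check: 349·350/2 = 61075. ✓

349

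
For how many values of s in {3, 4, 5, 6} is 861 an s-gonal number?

s = 3: P(3, 41) = 861. ✓
s = 4: P(4, 29) = 841 and P(4, 30) = 900; 861 is not s-gonal.
s = 5: P(5, 24) = 852 and P(5, 25) = 925; 861 is not s-gonal.
s = 6: P(6, 21) = 861. ✓
Hits: s ∈ {3, 6} → 2.

2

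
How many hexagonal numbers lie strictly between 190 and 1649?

18

The n-th hexagonal number is n(2n−1).
Smallest index with value > 190: n = 11 (giving 231).
Largest index with value < 1649: n = 28 (giving 1540).
Indices 11 through 28: 18 terms.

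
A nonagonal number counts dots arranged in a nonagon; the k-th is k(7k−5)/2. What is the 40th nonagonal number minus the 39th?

274

Consecutive nonagonal numbers differ by 7n − 6: here 7·40 − 6 = 274.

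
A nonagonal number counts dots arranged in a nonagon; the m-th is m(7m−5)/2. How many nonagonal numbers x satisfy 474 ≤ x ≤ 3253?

The n-th nonagonal number is n(7n−5)/2.
Smallest index with value ≥ 474: n = 12 (giving 474).
Largest index with value ≤ 3253: n = 30 (giving 3075).
Indices 12 through 30: 19 terms.

19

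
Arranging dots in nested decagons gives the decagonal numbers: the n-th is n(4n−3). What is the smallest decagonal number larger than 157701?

Solve n(4n−3) > 157701 for integer n.
The largest n with value ≤ 157701 is 198 (since 156222 ≤ 157701 < 157807), so the first above is n = 199, value 157807.

157807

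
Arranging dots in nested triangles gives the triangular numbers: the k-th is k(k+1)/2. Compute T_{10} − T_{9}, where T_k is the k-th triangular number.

10

Consecutive triangular numbers differ by n: T_{10} − T_{9} = 10.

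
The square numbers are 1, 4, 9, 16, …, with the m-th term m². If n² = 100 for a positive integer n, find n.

We need n² = 100, so n = √100 = 10.

10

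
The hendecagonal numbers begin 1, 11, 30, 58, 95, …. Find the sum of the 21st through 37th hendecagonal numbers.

Σ i(9i−7)/2 = (9Σi² − 7Σi) / 2 over i = 21..37.
Σi = 703 − 210 = 493 and Σi² = 17575 − 2870 = 14705.
(9·14705 − 7·493) / 2 = 128894/2 = 64447.

64447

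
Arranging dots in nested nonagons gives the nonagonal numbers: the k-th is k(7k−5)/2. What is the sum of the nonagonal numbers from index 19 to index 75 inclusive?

Σ i(7i−5)/2 = (7Σi² − 5Σi) / 2 over i = 19..75.
Σi = 2850 − 171 = 2679 and Σi² = 143450 − 2109 = 141341.
(7·141341 − 5·2679) / 2 = 975992/2 = 487996.

487996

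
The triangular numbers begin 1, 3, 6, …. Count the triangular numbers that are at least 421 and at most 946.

The n-th triangular number is n(n+1)/2.
Smallest index with value ≥ 421: n = 29 (giving 435).
Largest index with value ≤ 946: n = 43 (giving 946).
Indices 29 through 43: 15 terms.

15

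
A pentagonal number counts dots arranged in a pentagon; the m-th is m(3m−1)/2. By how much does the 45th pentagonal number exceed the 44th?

133

Consecutive pentagonal numbers differ by 3n − 2: here 3·45 − 2 = 133.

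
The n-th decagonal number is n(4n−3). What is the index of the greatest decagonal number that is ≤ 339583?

291

Solve n(4n−3) ≤ 339583 for integer n.
n = 291 gives 337851 ≤ 339583, while n = 292 gives 340180 > 339583; so the answer is index 291.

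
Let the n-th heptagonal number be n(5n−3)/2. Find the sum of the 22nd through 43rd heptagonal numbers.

Σ i(5i−3)/2 = (5Σi² − 3Σi) / 2 over i = 22..43.
Σi = 946 − 231 = 715 and Σi² = 27434 − 3311 = 24123.
(5·24123 − 3·715) / 2 = 118470/2 = 59235.

59235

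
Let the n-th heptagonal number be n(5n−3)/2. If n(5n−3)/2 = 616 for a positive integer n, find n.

16

Set n(5n−3)/2 = 616, giving 5n² − 3n − 1232 = 0.
The discriminant is 9 + 40·616 = 24649, and √24649 = 157.
So n = (3 + 157) / 10 = 160/10 = 16.
Check: 16·(5·16 − 3)/2 = 616. ✓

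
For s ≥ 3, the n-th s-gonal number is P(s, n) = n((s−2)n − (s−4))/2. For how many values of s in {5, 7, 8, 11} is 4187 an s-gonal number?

s = 5: P(5, 53) = 4187. ✓
s = 7: P(7, 41) = 4141 and P(7, 42) = 4347; 4187 is not s-gonal.
s = 8: P(8, 37) = 4033 and P(8, 38) = 4256; 4187 is not s-gonal.
s = 11: P(11, 30) = 3945 and P(11, 31) = 4216; 4187 is not s-gonal.
Hits: s ∈ {5} → 1.

1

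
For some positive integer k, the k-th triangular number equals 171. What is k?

Set n(n+1)/2 = 171, giving n² + n − 342 = 0.
The discriminant is 1 + 8·171 = 1369, and √1369 = 37.
So n = (-1 + 37) / 2 = 36/2 = 18.

18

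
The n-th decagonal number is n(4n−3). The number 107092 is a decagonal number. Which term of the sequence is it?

Set n(4n−3) = 107092, giving 4n² − 3n − 107092 = 0.
So n = (3 + 1309) / 8 = 1312/8 = 164.
Check: 164·(4·164 − 3) = 107092. ✓

164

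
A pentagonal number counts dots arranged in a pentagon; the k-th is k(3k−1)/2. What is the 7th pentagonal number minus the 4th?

7·(3·7 − 1)/2 = 70 and 4·(3·4 − 1)/2 = 22.
Difference: 70 − 22 = 48.

48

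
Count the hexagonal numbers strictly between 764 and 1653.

9

The n-th hexagonal number is n(2n−1).
Smallest index with value > 764: n = 20 (giving 780).
Largest index with value < 1653: n = 28 (giving 1540).
Indices 20 through 28: 9 terms.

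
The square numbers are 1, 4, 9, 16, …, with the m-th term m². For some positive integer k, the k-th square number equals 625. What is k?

We need n² = 625, so n = √625 = 25.

25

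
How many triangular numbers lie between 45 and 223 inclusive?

The n-th triangular number is n(n+1)/2.
Smallest index with value ≥ 45: n = 9 (giving 45).
Largest index with value ≤ 223: n = 20 (giving 210).
Indices 9 through 20: 12 terms.

12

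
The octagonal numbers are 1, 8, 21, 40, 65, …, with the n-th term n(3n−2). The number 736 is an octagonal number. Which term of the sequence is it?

16

Set n(3n−2) = 736, giving 3n² − 2n − 736 = 0.
So n = (2 + 94) / 6 = 96/6 = 16.
Check: 16·(3·16 − 2) = 736. ✓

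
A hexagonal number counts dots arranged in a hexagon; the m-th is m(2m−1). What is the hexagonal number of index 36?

2556

The 36th hexagonal number is n(2n−1) with n = 36.
36·(2·36 − 1) = 36·71 = 2556.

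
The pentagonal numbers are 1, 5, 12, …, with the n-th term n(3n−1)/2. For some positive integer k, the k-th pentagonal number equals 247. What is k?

13

Set n(3n−1)/2 = 247, giving 3n² − n − 494 = 0.
The discriminant is 1 + 24·247 = 5929, and √5929 = 77.
So n = (1 + 77) / 6 = 78/6 = 13.
Check: 13·(3·13 − 1)/2 = 247. ✓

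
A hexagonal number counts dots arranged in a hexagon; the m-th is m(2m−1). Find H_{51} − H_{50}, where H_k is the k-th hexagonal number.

201

Consecutive hexagonal numbers differ by 4n − 3: here 4·51 − 3 = 201.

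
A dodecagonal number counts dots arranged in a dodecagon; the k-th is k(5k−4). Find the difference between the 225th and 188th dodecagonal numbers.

225·(5·225 − 4) = 252225 and 188·(5·188 − 4) = 175968.
Difference: 252225 − 175968 = 76257.

76257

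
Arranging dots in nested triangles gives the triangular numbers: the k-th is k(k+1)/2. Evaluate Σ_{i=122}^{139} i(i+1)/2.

154689

Σ i(i+1)/2 = (Σi² + Σi) / 2 over i = 122..139.
Σi = 9730 − 7381 = 2349 and Σi² = 904890 − 597861 = 307029.
(1·307029 + 1·2349) / 2 = 309378/2 = 154689.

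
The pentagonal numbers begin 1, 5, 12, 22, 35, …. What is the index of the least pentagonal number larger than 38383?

Solve n(3n−1)/2 > 38383 for integer n.
The largest n with value ≤ 38383 is 160 (since 38320 ≤ 38383 < 38801), so the first above is n = 161, value 38801.

161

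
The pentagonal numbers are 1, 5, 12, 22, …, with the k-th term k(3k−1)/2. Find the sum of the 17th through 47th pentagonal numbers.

50840

Σ i(3i−1)/2 = (3Σi² − Σi) / 2 over i = 17..47.
Σi = 1128 − 136 = 992 and Σi² = 35720 − 1496 = 34224.
(3·34224 − 1·992) / 2 = 101680/2 = 50840.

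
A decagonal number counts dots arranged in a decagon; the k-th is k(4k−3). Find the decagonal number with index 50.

9850

The 50th decagonal number is n(4n−3) with n = 50.
50·(4·50 − 3) = 50·197 = 9850.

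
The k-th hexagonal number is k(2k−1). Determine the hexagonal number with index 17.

561

The 17th hexagonal number is n(2n−1) with n = 17.
17·(2·17 − 1) = 17·33 = 561.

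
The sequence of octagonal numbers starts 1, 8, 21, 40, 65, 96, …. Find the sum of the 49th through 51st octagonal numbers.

Σ i(3i−2) = 3Σi² − 2Σi over i = 49..51.
Σi = 1326 − 1176 = 150 and Σi² = 45526 − 38024 = 7502.
3·7502 − 2·150 = 22206.

22206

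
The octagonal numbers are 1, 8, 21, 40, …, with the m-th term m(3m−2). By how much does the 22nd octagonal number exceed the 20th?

22·(3·22 − 2) = 1408 and 20·(3·20 − 2) = 1160.
Difference: 1408 − 1160 = 248.

248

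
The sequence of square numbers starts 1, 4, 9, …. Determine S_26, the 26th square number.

676

The 26th square number is n² with n = 26.
26² = 676.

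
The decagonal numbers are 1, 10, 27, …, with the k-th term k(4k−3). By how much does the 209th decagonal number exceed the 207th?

3322

209·(4·209 − 3) = 174097 and 207·(4·207 − 3) = 170775.
Difference: 174097 − 170775 = 3322.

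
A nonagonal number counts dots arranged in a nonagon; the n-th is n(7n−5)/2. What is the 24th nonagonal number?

The 24th nonagonal number is n(7n−5)/2 with n = 24.
24·(7·24 − 5)/2 = 24·163/2 = 1956.

1956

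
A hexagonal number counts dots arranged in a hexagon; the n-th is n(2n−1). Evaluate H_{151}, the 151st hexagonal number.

45451

The 151st hexagonal number is n(2n−1) with n = 151.
151·(2·151 − 1) = 151·301 = 45451.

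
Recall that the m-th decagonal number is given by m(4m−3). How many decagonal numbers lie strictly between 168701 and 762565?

231

The n-th decagonal number is n(4n−3).
Smallest index with value > 168701: n = 206 (giving 169126).
Largest index with value < 762565: n = 436 (giving 759076).
Indices 206 through 436: 231 terms.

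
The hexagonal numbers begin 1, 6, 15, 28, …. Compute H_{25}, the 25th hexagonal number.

The 25th hexagonal number is n(2n−1) with n = 25.
25·(2·25 − 1) = 25·49 = 1225.

1225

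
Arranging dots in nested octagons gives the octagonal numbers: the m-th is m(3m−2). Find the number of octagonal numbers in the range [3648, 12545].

The n-th octagonal number is n(3n−2).
Smallest index with value ≥ 3648: n = 36 (giving 3816).
Largest index with value ≤ 12545: n = 65 (giving 12545).
Indices 36 through 65: 30 terms.

30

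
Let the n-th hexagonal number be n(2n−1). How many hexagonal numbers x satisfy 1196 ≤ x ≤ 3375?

The n-th hexagonal number is n(2n−1).
Smallest index with value ≥ 1196: n = 25 (giving 1225).
Largest index with value ≤ 3375: n = 41 (giving 3321).
Indices 25 through 41: 17 terms.

17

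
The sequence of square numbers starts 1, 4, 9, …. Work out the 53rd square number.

2809

53² = 2809.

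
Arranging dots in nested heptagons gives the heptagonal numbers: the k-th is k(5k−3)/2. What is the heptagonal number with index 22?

22·(5·22 − 3)/2 = 22·107/2 = 1177.

1177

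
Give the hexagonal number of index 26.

1326

The 26th hexagonal number is n(2n−1) with n = 26.
26·(2·26 − 1) = 26·51 = 1326.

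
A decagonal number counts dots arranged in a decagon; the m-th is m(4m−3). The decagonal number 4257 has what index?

33

Set n(4n−3) = 4257, giving 4n² − 3n − 4257 = 0.
The discriminant is 9 + 16·4257 = 68121, and √68121 = 261.
So n = (3 + 261) / 8 = 264/8 = 33.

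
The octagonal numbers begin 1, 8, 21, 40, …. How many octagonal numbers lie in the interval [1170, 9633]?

The n-th octagonal number is n(3n−2).
Smallest index with value ≥ 1170: n = 21 (giving 1281).
Largest index with value ≤ 9633: n = 57 (giving 9633).
Indices 21 through 57: 37 terms.

37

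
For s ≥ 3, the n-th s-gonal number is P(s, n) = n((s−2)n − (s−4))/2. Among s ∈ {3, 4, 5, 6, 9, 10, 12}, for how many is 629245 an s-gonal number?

1

s = 3: P(3, 1121) = 628881 and P(3, 1122) = 630003; 629245 is not s-gonal.
s = 4: P(4, 793) = 628849 and P(4, 794) = 630436; 629245 is not s-gonal.
s = 5: P(5, 647) = 627590 and P(5, 648) = 629532; 629245 is not s-gonal.
s = 6: P(6, 561) = 628881 and P(6, 562) = 631126; 629245 is not s-gonal.
s = 9: P(9, 424) = 628156 and P(9, 425) = 631125; 629245 is not s-gonal.
s = 10: P(10, 397) = 629245. ✓
s = 12: P(12, 355) = 628705 and P(12, 356) = 632256; 629245 is not s-gonal.
Hits: s ∈ {10} → 1.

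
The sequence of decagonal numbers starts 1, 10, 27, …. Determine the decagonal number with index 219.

219·(4·219 − 3) = 219·873 = 191187.

191187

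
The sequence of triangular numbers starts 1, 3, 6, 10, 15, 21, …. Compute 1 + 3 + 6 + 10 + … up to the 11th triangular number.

286

Σ i(i+1)/2 = (Σi² + Σi) / 2 over i = 1..11.
Σi = 66 and Σi² = 506.
(1·506 + 1·66) / 2 = 572/2 = 286.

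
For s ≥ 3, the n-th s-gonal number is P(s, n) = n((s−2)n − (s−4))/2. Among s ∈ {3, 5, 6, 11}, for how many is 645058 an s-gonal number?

1

s = 3: P(3, 1135) = 644680 and P(3, 1136) = 645816; 645058 is not s-gonal.
s = 5: P(5, 655) = 643210 and P(5, 656) = 645176; 645058 is not s-gonal.
s = 6: P(6, 568) = 644680 and P(6, 569) = 646953; 645058 is not s-gonal.
s = 11: P(11, 379) = 645058. ✓
Hits: s ∈ {11} → 1.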